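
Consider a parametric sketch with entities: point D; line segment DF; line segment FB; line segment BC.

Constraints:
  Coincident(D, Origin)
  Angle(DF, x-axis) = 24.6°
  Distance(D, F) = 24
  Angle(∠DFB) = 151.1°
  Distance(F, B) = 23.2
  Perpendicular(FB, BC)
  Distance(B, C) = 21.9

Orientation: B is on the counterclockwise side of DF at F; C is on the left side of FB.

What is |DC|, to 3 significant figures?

45.4

D is at the origin; DF runs at 24.6° with length 24.0, so F = 24.0·(cos 24.6°, sin 24.6°) = (21.8, 9.99). ∠DFB = 151.1°, so FB runs at 24.6° + (180° − 151.1°) = 53.5° from the x-axis; with |FB| = 23.2, B = F + 23.2·(cos 53.5°, sin 53.5°) = (35.6, 28.6). FB is perpendicular to BC; with |BC| = 21.9 on the left of FB, C = B + 21.9·(-0.804, 0.595) = (18.0, 41.7). Then |DC| = |C − D| = 45.4.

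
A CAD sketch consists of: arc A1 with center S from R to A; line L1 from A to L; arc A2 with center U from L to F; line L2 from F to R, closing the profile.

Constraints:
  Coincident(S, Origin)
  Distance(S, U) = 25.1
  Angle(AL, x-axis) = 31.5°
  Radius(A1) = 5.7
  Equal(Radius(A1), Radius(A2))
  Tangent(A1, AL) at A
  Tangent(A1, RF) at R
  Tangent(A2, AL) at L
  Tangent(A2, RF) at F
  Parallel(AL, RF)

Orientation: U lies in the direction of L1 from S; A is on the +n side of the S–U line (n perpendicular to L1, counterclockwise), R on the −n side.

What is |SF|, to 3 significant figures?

25.7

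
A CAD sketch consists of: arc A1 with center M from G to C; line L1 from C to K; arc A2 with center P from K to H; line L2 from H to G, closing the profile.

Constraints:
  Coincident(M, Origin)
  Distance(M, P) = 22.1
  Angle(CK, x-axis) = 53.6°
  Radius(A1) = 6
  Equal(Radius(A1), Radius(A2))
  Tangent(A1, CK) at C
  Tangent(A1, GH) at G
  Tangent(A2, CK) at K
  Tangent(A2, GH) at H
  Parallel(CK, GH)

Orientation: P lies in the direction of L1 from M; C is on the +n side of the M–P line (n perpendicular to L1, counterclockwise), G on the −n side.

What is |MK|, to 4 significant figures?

22.90

Tangency of A1 to both parallel lines with radius 6.0 puts C and G at M ± 6.0·n: C = (-4.829, 3.561), G = (4.829, -3.561). Equal radii place K and H the same way about P: K = P + 6.0·n = (8.285, 21.35), H = P − 6.0·n = (17.94, 14.23). Then |MK| = |K − M| = 22.90.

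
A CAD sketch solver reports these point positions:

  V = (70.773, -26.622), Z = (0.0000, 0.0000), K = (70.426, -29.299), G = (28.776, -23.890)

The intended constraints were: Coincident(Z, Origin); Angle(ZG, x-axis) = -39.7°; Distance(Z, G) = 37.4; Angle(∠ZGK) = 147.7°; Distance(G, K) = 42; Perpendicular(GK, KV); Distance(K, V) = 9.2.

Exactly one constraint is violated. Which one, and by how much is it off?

Distance(K, V) = 9.2 — off by 6.50.

Z = (0.00, 0.00) ✓; ZG at -39.70° ✓; |ZG| = 37.40 ✓; ∠ZGK = 147.7° ✓; |GK| = 42.00 ✓; ∠(GK, KV) = 90.01° ✓; |KV| = 2.699 ✗.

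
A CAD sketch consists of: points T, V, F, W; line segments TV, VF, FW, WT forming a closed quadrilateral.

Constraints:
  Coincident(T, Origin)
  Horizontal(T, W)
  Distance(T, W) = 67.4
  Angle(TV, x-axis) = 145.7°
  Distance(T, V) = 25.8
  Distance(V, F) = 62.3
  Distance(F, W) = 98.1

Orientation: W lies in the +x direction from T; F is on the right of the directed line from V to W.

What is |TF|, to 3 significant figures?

51.1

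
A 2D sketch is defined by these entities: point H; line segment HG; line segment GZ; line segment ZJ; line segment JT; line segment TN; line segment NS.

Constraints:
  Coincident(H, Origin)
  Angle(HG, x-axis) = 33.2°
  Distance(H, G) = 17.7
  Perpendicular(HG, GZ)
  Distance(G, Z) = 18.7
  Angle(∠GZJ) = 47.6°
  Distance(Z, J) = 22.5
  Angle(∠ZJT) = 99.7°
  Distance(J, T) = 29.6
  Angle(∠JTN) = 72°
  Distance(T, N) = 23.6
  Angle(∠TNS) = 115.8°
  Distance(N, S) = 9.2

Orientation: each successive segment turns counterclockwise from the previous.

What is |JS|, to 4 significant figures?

27.12

∠JTN = 72.0° gives TN at 83.90° from the x-axis; with |TN| = 23.6, N = (28.50, 14.93). ∠TNS = 115.8° gives NS at 148.1° from the x-axis; with |NS| = 9.2, S = (20.69, 19.79). Then |JS| = |S − J| = 27.12.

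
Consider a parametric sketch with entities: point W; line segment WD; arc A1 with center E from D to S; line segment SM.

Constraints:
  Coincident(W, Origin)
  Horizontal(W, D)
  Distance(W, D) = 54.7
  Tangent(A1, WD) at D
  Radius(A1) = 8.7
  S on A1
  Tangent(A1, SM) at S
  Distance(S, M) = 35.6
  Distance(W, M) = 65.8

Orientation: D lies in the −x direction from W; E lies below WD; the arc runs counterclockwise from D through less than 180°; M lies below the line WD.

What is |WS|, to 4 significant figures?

63.83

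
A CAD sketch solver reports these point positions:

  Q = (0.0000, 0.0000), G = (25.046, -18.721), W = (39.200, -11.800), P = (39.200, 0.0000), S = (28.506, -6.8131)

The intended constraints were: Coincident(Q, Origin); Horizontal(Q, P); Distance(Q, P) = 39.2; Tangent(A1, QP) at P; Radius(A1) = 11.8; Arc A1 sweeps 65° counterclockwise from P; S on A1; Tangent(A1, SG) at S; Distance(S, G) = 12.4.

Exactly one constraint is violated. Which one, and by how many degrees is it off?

Tangent(A1, SG) at S — off by 8.80°.

Q = (0.00, 0.00) ✓; Q.y = 0.00, P.y = 0.00 ✓; |QP| = 39.20 ✓; ∠(WP, PQ) = 90.00° ✓; |WP| = 11.80 ✓; bearing(W→S) − bearing(W→P) = 65.00° ✓; |WS| = 11.80 ✓; ∠(WS, SG) = 81.20° ✗; |SG| = 12.40 ✓.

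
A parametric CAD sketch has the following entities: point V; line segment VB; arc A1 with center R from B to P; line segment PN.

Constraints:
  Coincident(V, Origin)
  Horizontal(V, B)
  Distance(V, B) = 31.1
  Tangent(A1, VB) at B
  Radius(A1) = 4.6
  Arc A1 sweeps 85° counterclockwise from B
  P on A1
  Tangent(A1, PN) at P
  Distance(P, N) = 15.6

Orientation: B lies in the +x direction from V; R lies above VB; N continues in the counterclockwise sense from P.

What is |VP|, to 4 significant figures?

35.93

V is at the origin; VB is horizontal with |VB| = 31.1 and B on the +x side, so B = (31.10, 0.000). A1 meets VB tangentially, so RB is at right angles to VB, so R = B + (0, 4.6) = (31.10, 4.600). On A1, B sits at bearing -90° from R; an 85° counterclockwise sweep puts P at bearing -5°, so P = R + 4.6·(cos -5°, sin -5°) = (35.68, 4.199). Then |VP| = |P − V| = 35.93.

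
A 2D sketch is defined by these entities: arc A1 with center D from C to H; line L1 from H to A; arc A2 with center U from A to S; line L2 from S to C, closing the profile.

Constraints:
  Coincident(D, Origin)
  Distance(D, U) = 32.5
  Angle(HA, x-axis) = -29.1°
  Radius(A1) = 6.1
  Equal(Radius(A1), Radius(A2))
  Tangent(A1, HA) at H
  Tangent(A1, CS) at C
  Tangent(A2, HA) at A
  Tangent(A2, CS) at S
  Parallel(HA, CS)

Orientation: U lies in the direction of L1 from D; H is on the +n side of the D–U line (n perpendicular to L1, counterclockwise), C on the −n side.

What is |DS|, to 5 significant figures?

33.068

Tangency of A1 to both parallel lines with radius 6.1 puts H and C at D ± 6.1·n: H = (2.9666, 5.3300), C = (-2.9666, -5.3300). Equal radii place A and S the same way about U: A = U + 6.1·n = (31.364, -10.476), S = U − 6.1·n = (25.431, -21.136). Then |DS| = |S − D| = 33.068.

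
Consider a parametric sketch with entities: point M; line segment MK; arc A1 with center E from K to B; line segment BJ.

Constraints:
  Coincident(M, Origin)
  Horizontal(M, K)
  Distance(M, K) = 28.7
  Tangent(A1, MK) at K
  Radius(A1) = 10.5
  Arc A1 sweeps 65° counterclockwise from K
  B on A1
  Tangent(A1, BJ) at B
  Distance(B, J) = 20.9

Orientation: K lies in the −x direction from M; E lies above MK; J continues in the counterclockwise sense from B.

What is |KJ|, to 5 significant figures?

31.015

On A1, K sits at bearing -90° from E; a 65° counterclockwise sweep puts B at bearing -25°, so B = E + 10.5·(cos -25°, sin -25°) = (-19.184, 6.0625). Since A1 is tangent to BJ there, EB ⟂ BJ, so BJ runs along (−sin -25°, cos -25°); with |BJ| = 20.9, J = (-10.351, 25.004). Then |KJ| = |J − K| = 31.015.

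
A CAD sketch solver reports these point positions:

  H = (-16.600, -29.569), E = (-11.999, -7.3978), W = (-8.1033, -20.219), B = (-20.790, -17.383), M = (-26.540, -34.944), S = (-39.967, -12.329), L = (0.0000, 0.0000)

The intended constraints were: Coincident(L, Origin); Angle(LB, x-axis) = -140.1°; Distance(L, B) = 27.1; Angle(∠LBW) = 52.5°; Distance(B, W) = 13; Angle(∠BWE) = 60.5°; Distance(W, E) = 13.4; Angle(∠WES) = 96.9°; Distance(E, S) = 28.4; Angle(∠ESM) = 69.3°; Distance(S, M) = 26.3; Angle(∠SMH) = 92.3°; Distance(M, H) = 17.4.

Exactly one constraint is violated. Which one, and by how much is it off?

Distance(M, H) = 17.4 — off by 6.10.

L = (0.00, 0.00) ✓; LB at -140.1° ✓; |LB| = 27.10 ✓; ∠LBW = 52.50° ✓; |BW| = 13.00 ✓; ∠BWE = 60.50° ✓; |WE| = 13.40 ✓; ∠WES = 96.90° ✓; |ES| = 28.40 ✓; ∠ESM = 69.30° ✓; |SM| = 26.30 ✓; ∠SMH = 92.30° ✓; |MH| = 11.30 ✗.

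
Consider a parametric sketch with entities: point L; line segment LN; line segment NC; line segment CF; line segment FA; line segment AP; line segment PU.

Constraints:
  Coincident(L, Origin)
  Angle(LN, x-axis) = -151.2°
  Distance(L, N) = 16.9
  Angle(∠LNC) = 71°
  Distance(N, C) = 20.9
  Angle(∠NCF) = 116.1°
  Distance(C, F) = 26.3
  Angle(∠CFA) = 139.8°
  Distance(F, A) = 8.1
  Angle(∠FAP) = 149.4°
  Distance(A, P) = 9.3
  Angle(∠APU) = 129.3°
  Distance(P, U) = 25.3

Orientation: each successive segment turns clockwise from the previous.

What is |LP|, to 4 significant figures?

28.80

L is at the origin; LN runs at -151.2° with length 16.9, so N = (-14.81, -8.142). ∠LNC = 71.0° gives NC at 99.80° from the x-axis; with |NC| = 20.9, C = (-18.37, 12.45). ∠NCF = 116.1° gives CF at 35.90° from the x-axis; with |CF| = 26.3, F = (2.937, 27.87). ∠CFA = 139.8° gives FA at -4.300° from the x-axis; with |FA| = 8.1, A = (11.01, 27.27). ∠FAP = 149.4° gives AP at -34.90° from the x-axis; with |AP| = 9.3, P = (18.64, 21.95). Then |LP| = |P − L| = 28.80.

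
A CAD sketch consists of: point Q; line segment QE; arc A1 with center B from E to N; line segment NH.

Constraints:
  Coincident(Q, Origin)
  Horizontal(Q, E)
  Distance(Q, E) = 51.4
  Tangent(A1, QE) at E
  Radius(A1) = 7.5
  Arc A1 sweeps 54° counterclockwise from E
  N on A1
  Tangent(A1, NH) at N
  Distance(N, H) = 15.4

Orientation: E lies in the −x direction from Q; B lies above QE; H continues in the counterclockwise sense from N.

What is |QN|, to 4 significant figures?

45.44

Q is at the origin; Q and E share the same y with |QE| = 51.4 and E on the −x side, so E = (-51.40, 0.000). Tangency of A1 to QE means the radius BE is perpendicular to QE, so B = E + (0, 7.5) = (-51.40, 7.500). On A1, E sits at bearing -90° from B; a 54° counterclockwise sweep puts N at bearing -36°, so N = B + 7.5·(cos -36°, sin -36°) = (-45.33, 3.092). Then |QN| = |N − Q| = 45.44.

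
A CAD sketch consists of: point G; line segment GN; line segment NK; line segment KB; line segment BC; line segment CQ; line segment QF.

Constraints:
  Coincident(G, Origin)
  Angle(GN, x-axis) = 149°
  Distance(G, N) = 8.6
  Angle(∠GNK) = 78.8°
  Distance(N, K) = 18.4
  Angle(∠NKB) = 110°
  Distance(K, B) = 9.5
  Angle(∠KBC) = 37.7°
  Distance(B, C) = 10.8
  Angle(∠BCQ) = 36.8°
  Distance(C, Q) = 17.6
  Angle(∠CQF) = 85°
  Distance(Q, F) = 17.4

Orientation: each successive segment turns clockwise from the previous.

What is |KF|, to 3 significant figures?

22.4

∠BCQ = 36.8° gives CQ at 52.3° from the x-axis; with |CQ| = 17.6, Q = (14.1, 25.5). ∠CQF = 85.0° gives QF at -42.7° from the x-axis; with |QF| = 17.4, F = (26.9, 13.7). Then |KF| = |F − K| = 22.4.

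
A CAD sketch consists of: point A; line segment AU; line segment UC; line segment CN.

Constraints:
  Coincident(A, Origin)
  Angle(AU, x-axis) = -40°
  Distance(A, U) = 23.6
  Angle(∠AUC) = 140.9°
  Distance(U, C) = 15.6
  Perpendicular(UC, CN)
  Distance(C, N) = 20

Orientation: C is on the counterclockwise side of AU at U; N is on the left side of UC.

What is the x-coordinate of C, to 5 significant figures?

33.677

A is at the origin; AU runs at -40.0° with length 23.6, so U = 23.6·(cos -40.0°, sin -40.0°) = (18.079, -15.170). ∠AUC = 140.9°, so UC runs at -40.0° + (180° − 140.9°) = -0.90000° from the x-axis; with |UC| = 15.6, C = U + 15.6·(cos -0.90000°, sin -0.90000°) = (33.677, -15.415). So C.x = 33.677.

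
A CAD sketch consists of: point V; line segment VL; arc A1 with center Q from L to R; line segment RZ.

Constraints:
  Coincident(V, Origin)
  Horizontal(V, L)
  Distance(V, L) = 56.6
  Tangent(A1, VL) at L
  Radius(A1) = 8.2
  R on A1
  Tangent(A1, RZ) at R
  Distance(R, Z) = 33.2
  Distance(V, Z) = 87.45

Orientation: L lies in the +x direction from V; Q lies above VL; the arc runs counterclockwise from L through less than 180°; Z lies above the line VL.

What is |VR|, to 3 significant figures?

63.6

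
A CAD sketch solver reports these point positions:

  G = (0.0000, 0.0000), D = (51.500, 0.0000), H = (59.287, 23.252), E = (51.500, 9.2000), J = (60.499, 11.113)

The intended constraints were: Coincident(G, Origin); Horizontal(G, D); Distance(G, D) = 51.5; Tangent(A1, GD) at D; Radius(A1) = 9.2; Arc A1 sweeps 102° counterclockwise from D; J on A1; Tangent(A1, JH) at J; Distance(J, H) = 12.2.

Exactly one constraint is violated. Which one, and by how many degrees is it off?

Tangent(A1, JH) at J — off by 6.30°.

G = (0.00, 0.00) ✓; G.y = 0.00, D.y = 0.00 ✓; |GD| = 51.50 ✓; ∠(ED, DG) = 90.00° ✓; |ED| = 9.200 ✓; bearing(E→J) − bearing(E→D) = 102.0° ✓; |EJ| = 9.200 ✓; ∠(EJ, JH) = 96.30° ✗; |JH| = 12.20 ✓.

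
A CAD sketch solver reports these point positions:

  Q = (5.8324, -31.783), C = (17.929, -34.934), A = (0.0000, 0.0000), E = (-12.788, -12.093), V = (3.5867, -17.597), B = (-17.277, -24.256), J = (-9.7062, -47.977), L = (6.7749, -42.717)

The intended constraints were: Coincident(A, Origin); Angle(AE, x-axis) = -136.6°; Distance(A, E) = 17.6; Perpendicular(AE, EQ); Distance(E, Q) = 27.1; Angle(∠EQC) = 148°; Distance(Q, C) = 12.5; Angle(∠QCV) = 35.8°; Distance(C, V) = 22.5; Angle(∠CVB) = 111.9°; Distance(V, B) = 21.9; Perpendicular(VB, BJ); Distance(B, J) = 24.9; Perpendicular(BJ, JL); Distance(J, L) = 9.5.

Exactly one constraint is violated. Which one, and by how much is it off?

Distance(J, L) = 9.5 — off by 7.80.

A = (0.00, 0.00) ✓; AE at -136.6° ✓; |AE| = 17.60 ✓; ∠(AE, EQ) = 90.00° ✓; |EQ| = 27.10 ✓; ∠EQC = 148.0° ✓; |QC| = 12.50 ✓; ∠QCV = 35.80° ✓; |CV| = 22.50 ✓; ∠CVB = 111.9° ✓; |VB| = 21.90 ✓; ∠(VB, BJ) = 90.00° ✓; |BJ| = 24.90 ✓; ∠(BJ, JL) = 90.00° ✓; |JL| = 17.30 ✗.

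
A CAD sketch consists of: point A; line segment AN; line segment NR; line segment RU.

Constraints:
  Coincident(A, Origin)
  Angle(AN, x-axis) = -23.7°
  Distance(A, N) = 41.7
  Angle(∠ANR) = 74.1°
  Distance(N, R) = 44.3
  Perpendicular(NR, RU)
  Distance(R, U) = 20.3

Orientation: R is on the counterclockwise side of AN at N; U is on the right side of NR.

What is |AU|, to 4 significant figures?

68.77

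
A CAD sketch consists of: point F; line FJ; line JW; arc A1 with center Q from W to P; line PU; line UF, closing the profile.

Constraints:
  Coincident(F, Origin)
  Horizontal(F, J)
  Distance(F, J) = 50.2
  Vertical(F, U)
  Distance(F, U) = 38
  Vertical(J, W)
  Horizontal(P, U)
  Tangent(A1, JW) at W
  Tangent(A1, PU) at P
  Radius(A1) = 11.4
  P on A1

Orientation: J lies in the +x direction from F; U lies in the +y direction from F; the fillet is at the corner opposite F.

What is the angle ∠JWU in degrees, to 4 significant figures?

102.8°

The virtual corner opposite F is at (50.20, 38.00). Since A1 is tangent to JW there, QW ⟂ JW and since A1 is tangent to PU there, QP ⟂ PU, with radius 11.4, so the center Q sits 11.4 in from both sides at Q = (38.80, 26.60). That places the tangent points at W = (50.20, 26.60) on JW and P = (38.80, 38.00) on PU. Then cos ∠JWU = WJ·WU / (|WJ||WU|), giving 102.8°.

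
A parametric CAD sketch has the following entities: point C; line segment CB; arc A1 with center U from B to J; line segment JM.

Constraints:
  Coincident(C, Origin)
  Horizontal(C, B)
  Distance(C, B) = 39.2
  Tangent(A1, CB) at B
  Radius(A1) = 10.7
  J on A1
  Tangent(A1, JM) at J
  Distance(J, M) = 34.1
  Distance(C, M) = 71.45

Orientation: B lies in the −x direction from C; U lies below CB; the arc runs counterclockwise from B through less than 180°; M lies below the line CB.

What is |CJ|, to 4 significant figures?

50.10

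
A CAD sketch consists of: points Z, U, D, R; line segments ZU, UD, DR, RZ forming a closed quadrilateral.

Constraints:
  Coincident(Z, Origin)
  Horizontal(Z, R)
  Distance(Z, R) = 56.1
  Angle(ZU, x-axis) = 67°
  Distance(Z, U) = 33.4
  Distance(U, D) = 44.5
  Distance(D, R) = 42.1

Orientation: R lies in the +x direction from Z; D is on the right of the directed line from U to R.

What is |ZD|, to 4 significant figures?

21.23

Checks: |ZR| = 56.10 ✓; |ZU| = 33.40 ✓; |UD| = 44.50 ✓; |DR| = 42.10 ✓.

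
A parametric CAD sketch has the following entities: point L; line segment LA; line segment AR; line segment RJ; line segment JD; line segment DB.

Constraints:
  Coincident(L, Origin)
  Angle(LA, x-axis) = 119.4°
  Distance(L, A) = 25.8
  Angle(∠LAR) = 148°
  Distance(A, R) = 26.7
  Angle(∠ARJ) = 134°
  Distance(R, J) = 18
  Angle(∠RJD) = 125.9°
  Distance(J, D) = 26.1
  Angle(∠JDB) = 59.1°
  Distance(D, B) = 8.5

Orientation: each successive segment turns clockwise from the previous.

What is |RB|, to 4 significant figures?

33.10

∠RJD = 125.9° gives JD at -12.70° from the x-axis; with |JD| = 26.1, D = (27.51, 55.32). ∠JDB = 59.1° gives DB at -133.6° from the x-axis; with |DB| = 8.5, B = (21.65, 49.16). Then |RB| = |B − R| = 33.10.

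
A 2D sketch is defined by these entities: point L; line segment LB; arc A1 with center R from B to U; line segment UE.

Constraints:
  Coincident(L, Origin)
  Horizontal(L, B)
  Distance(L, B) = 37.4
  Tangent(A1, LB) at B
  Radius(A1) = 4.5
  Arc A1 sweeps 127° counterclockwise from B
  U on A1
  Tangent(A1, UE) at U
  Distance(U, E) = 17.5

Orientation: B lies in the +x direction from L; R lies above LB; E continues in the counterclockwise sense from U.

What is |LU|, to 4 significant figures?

41.62

L is at the origin; LB is horizontal with |LB| = 37.4 and B on the +x side, so B = (37.40, 0.000). The tangent condition forces RB to be normal to LB, so R = B + (0, 4.5) = (37.40, 4.500). On A1, B sits at bearing -90° from R; a 127° counterclockwise sweep puts U at bearing 37°, so U = R + 4.5·(cos 37°, sin 37°) = (40.99, 7.208). Then |LU| = |U − L| = 41.62.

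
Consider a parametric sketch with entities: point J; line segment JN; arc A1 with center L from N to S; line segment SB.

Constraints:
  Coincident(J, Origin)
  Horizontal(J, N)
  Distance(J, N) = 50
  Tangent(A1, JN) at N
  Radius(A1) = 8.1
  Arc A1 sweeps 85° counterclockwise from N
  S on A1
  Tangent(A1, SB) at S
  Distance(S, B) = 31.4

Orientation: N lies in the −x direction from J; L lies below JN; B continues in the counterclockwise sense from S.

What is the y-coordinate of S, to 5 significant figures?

-7.3940

J is at the origin; JN is horizontal with |JN| = 50.0 and N on the −x side, so N = (-50.000, 0.0000). The tangent condition forces LN to be normal to JN, so L = N + (0, -8.1) = (-50.000, -8.1000). On A1, N sits at bearing 90° from L; an 85° counterclockwise sweep puts S at bearing 175°, so S = L + 8.1·(cos 175°, sin 175°) = (-58.069, -7.3940). So S.y = -7.3940.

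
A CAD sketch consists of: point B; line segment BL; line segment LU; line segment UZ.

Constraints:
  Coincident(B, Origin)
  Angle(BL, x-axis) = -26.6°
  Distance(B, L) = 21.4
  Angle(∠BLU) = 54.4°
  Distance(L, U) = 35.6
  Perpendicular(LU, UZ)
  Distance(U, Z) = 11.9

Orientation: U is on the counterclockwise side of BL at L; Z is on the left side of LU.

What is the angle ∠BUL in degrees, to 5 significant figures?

36.939°

B is at the origin; BL runs at -26.6° with length 21.4, so L = 21.4·(cos -26.6°, sin -26.6°) = (19.135, -9.5820). ∠BLU = 54.4°, so LU runs at -26.6° + (180° − 54.4°) = 99.000° from the x-axis; with |LU| = 35.6, U = L + 35.6·(cos 99.000°, sin 99.000°) = (13.566, 25.580). Then cos ∠BUL = UB·UL / (|UB||UL|), giving 36.939°.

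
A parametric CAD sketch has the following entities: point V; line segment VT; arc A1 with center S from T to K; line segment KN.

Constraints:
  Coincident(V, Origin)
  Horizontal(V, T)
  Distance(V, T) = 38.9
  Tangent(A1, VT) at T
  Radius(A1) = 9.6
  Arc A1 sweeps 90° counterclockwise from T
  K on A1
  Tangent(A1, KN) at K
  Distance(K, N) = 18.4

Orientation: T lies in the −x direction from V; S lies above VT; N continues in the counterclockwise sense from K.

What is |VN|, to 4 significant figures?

40.53

V is at the origin; V and T share the same y with |VT| = 38.9 and T on the −x side, so T = (-38.90, 0.000). Since A1 is tangent to VT there, ST ⟂ VT, so S = T + (0, 9.6) = (-38.90, 9.600). On A1, T sits at bearing -90° from S; a 90° counterclockwise sweep puts K at bearing 0°, so K = S + 9.6·(cos 0°, sin 0°) = (-29.30, 9.600). Since A1 is tangent to KN there, SK ⟂ KN, so KN runs along (−sin 0°, cos 0°); with |KN| = 18.4, N = (-29.30, 28.00). Then |VN| = |N − V| = 40.53.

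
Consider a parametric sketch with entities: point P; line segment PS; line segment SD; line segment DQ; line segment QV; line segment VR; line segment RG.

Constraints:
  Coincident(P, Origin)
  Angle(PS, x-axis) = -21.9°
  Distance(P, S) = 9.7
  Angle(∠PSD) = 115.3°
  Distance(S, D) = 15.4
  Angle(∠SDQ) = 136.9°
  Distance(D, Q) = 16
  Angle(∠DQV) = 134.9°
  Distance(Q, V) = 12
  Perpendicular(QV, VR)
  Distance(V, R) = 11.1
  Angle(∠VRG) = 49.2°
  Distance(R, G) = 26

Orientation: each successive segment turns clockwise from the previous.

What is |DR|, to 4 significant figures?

23.30

P is at the origin; PS runs at -21.9° with length 9.7, so S = (9.000, -3.618). ∠PSD = 115.3° gives SD at -86.60° from the x-axis; with |SD| = 15.4, D = (9.913, -18.99). ∠SDQ = 136.9° gives DQ at -129.7° from the x-axis; with |DQ| = 16.0, Q = (-0.3070, -31.30). ∠DQV = 134.9° gives QV at -174.8° from the x-axis; with |QV| = 12.0, V = (-12.26, -32.39). The perpendicularity gives VR at right angles to QV, so VR runs at 95.20°; with |VR| = 11.1, R = (-13.26, -21.33). Then |DR| = |R − D| = 23.30.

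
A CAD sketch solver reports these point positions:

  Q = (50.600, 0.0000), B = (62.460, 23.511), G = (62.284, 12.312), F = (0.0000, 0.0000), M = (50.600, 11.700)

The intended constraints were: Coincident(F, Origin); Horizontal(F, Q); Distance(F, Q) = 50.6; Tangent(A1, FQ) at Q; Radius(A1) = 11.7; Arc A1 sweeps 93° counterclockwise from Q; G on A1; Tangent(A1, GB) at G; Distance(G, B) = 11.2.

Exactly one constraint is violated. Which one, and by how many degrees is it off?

Tangent(A1, GB) at G — off by 3.90°.

F = (0.00, 0.00) ✓; F.y = 0.00, Q.y = 0.00 ✓; |FQ| = 50.60 ✓; ∠(MQ, QF) = 90.00° ✓; |MQ| = 11.70 ✓; bearing(M→G) − bearing(M→Q) = 93.00° ✓; |MG| = 11.70 ✓; ∠(MG, GB) = 93.90° ✗; |GB| = 11.20 ✓.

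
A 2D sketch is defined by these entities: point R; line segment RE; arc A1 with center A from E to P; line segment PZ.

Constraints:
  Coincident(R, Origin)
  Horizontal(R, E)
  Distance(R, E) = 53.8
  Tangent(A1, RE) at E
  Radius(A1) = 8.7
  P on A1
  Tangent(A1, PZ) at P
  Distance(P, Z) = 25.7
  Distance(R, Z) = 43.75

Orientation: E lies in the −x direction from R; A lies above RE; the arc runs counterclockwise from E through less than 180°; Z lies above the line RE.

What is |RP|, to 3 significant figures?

46.3

R is at the origin; R and E share the same y with |RE| = 53.8 and E on the −x side, so E = (-53.8, 0.00). A1 meets RE tangentially, so AE is at right angles to RE, so A = E + (0, 8.7) = (-53.8, 8.70). Since AP ⟂ PZ (tangency), |AZ| = √(8.7² + 25.7²) = 27.1 regardless of where P sits on A1. So Z lies on both circle(R, 43.75) and circle(A, 27.1); the above-RE intersection is Z = (-34.1, 27.4). P is the foot of the tangent from Z: P = (-46.1, 4.64).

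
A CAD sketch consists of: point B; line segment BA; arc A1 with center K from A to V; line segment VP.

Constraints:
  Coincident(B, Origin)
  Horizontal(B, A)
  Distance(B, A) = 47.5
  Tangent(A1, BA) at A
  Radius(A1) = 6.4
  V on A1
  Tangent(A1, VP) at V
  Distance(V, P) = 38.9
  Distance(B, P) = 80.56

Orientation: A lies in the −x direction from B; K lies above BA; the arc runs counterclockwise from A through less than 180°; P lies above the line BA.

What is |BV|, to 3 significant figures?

44.4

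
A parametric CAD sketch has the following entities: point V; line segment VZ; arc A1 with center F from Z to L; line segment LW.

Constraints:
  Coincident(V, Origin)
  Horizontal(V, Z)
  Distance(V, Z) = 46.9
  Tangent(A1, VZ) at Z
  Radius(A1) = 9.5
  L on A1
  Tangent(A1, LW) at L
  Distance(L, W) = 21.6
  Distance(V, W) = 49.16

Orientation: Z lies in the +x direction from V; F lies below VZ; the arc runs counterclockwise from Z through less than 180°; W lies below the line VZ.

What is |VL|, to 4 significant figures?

38.64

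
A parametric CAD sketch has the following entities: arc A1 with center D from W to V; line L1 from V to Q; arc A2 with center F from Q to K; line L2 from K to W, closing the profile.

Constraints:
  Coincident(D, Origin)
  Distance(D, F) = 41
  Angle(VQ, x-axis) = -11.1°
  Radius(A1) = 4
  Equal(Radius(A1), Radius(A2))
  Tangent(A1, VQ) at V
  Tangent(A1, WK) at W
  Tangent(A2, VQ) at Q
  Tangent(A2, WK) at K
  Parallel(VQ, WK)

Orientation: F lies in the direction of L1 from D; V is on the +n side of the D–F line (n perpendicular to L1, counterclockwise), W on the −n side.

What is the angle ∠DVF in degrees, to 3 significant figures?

84.4°

The slot axis is L1's direction at -11.1°, so u = (cos -11.1°, sin -11.1°) = (0.981, -0.193) and n = (−sin -11.1°, cos -11.1°) = (0.193, 0.981). D is at the origin and F lies 41.0 along u from D, so F = 41.0·u = (40.2, -7.89). Tangency of A1 to both parallel lines with radius 4.0 puts V and W at D ± 4.0·n: V = (0.770, 3.93), W = (-0.770, -3.93). Then cos ∠DVF = VD·VF / (|VD||VF|), giving 84.4°.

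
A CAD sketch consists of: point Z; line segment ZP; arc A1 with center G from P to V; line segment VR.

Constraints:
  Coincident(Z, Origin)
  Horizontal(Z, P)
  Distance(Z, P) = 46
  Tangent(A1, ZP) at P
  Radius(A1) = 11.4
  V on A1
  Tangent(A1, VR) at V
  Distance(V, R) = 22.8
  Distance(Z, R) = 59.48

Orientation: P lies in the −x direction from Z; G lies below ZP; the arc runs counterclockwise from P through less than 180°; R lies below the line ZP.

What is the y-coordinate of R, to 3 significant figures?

-36.9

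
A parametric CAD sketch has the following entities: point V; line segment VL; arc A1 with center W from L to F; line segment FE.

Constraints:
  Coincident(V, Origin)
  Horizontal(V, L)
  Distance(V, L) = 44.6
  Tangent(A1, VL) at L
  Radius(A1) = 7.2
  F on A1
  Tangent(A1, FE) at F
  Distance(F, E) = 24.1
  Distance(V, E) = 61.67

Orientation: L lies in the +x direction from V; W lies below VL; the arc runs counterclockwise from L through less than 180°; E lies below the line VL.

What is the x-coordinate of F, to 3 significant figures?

38.9

Checks: |WF| = 7.200 ✓; ∠(WF, FE) = 90.00° ✓; |FE| = 24.10 ✓; |VE| = 61.67 ✓.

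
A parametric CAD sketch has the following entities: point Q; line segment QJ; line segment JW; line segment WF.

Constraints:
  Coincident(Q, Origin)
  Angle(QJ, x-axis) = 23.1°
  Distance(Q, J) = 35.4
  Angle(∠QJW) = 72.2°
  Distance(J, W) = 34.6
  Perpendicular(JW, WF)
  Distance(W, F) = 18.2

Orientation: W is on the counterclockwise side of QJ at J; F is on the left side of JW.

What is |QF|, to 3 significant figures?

28.4

Q is at the origin; QJ runs at 23.1° with length 35.4, so J = 35.4·(cos 23.1°, sin 23.1°) = (32.6, 13.9). ∠QJW = 72.2°, so JW runs at 23.1° + (180° − 72.2°) = 131° from the x-axis; with |JW| = 34.6, W = J + 34.6·(cos 131°, sin 131°) = (9.91, 40.0). The perpendicularity gives WF at right angles to JW; with |WF| = 18.2 on the left of JW, F = W + 18.2·(-0.756, -0.655) = (-3.85, 28.1). Then |QF| = |F − Q| = 28.4.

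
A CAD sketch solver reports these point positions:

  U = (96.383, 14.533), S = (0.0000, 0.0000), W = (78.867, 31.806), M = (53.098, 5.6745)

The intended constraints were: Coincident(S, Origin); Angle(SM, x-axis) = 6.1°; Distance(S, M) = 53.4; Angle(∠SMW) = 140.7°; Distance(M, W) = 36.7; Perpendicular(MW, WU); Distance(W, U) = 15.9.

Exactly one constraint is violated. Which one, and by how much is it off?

Distance(W, U) = 15.9 — off by 8.70.

S = (0.00, 0.00) ✓; SM at 6.100° ✓; |SM| = 53.40 ✓; ∠SMW = 140.7° ✓; |MW| = 36.70 ✓; ∠(MW, WU) = 90.00° ✓; |WU| = 24.60 ✗.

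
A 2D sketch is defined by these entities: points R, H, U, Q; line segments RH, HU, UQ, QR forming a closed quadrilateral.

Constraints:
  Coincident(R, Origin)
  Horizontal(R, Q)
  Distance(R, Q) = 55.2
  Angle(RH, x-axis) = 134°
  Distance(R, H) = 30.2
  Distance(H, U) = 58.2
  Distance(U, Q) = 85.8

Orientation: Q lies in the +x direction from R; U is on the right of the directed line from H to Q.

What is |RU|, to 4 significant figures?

42.82

R is at the origin; RQ is horizontal with |RQ| = 55.2 and Q in +x, so Q = (55.2, 0). RH runs at 134.0° with |RH| = 30.2, so H = (-20.98, 21.72). U is determined by |HU| = 58.2 and |UQ| = 85.8 together: it lies at the intersection of circle(H, 58.2) and circle(Q, 85.8). With |HQ| = 79.22, the foot of the radical line on HQ is 14.52 from H and the perpendicular offset is √(58.2² − 14.52²) = 56.36. Taking the right-of-HQ solution: U = (-22.47, -36.46).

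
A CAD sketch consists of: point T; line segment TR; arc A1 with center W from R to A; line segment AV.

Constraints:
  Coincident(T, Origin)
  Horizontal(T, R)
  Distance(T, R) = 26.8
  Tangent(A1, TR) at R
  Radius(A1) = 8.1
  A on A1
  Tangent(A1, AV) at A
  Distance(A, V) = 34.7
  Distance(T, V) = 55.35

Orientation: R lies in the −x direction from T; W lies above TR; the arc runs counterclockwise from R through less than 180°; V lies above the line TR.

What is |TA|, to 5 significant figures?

22.820

Checks: ∠(WR, RT) = 90.00° ✓; |WR| = 8.100 ✓; |WA| = 8.100 ✓; ∠(WA, AV) = 90.00° ✓; |AV| = 34.70 ✓; |TV| = 55.35 ✓.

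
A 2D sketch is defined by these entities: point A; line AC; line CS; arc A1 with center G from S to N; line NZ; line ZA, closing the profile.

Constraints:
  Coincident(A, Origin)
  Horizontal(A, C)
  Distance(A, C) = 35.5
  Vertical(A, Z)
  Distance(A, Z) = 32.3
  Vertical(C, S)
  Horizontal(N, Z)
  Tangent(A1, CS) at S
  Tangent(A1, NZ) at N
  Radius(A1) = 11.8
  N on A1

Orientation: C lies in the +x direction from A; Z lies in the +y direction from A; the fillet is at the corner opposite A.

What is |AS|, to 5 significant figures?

40.994

A is at the origin; AC is horizontal with |AC| = 35.5 and C on the +x side, so C = (35.500, 0.0000). A and Z share the same x with |AZ| = 32.3 and Z on the +y side, so Z = (0.0000, 32.300). The virtual corner opposite A is at (35.500, 32.300). Tangency of A1 to CS means the radius GS is perpendicular to CS and A1 meets NZ tangentially, so GN is at right angles to NZ, with radius 11.8, so the center G sits 11.8 in from both sides at G = (23.700, 20.500). That places the tangent points at S = (35.500, 20.500) on CS and N = (23.700, 32.300) on NZ. Then |AS| = |S − A| = 40.994.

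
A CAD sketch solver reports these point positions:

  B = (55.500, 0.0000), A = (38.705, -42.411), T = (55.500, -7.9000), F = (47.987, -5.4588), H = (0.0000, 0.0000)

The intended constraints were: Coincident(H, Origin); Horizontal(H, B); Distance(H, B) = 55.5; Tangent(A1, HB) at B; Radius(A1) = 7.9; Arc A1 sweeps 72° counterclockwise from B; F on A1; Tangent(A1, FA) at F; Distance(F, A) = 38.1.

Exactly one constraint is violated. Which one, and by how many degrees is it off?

Tangent(A1, FA) at F — off by 3.90°.

H = (0.00, 0.00) ✓; H.y = 0.00, B.y = 0.00 ✓; |HB| = 55.50 ✓; ∠(TB, BH) = 90.00° ✓; |TB| = 7.900 ✓; bearing(T→F) − bearing(T→B) = 72.00° ✓; |TF| = 7.900 ✓; ∠(TF, FA) = 86.10° ✗; |FA| = 38.10 ✓.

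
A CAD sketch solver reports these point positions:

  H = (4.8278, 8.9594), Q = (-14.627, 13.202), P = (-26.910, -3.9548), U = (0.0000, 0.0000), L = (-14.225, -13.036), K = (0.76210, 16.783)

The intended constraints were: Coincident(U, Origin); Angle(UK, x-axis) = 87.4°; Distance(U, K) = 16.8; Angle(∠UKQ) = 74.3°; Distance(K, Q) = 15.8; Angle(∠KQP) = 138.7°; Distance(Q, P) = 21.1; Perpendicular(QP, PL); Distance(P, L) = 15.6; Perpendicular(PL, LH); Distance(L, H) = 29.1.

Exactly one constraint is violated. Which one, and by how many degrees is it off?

Perpendicular(PL, LH) — off by 5.30°.

U = (0.00, 0.00) ✓; UK at 87.40° ✓; |UK| = 16.80 ✓; ∠UKQ = 74.30° ✓; |KQ| = 15.80 ✓; ∠KQP = 138.7° ✓; |QP| = 21.10 ✓; ∠(QP, PL) = 90.00° ✓; |PL| = 15.60 ✓; ∠(PL, LH) = 84.70° ✗; |LH| = 29.10 ✓.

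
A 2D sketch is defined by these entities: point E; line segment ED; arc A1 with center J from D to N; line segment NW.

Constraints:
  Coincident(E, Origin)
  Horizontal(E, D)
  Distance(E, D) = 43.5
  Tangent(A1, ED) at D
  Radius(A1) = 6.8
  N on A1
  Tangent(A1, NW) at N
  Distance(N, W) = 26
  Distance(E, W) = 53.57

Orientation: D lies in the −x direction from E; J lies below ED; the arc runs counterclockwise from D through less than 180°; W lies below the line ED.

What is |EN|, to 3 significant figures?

50.7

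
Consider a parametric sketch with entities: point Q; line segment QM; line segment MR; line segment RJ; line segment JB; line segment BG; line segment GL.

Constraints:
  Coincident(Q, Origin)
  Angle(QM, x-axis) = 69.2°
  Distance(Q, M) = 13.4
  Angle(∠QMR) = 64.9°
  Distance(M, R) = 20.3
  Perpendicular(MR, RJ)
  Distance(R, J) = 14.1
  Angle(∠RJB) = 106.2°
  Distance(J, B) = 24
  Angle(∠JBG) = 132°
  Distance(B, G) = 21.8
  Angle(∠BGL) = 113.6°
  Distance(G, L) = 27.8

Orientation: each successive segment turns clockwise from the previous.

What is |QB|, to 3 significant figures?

12.1

Q is at the origin; QM runs at 69.2° with length 13.4, so M = (4.76, 12.5). ∠QMR = 64.9° gives MR at -45.9° from the x-axis; with |MR| = 20.3, R = (18.9, -2.05). The perpendicularity gives RJ at right angles to MR, so RJ runs at -136°; with |RJ| = 14.1, J = (8.76, -11.9). ∠RJB = 106.2° gives JB at 150° from the x-axis; with |JB| = 24.0, B = (-12.1, 0.0273). Then |QB| = |B − Q| = 12.1.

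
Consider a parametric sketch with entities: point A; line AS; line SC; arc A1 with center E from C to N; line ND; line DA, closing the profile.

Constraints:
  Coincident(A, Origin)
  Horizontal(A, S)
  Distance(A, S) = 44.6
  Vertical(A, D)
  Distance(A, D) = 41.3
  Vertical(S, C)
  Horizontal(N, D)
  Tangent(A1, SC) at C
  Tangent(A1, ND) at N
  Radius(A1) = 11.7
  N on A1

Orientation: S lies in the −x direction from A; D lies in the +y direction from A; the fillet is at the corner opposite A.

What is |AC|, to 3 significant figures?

53.5

A is at the origin; AS is horizontal with |AS| = 44.6 and S on the −x side, so S = (-44.6, 0.00). AD is vertical with |AD| = 41.3 and D on the +y side, so D = (0.00, 41.3). The virtual corner opposite A is at (-44.6, 41.3). The tangent condition forces EC to be normal to SC and the tangent condition forces EN to be normal to ND, with radius 11.7, so the center E sits 11.7 in from both sides at E = (-32.9, 29.6). That places the tangent points at C = (-44.6, 29.6) on SC and N = (-32.9, 41.3) on ND. Then |AC| = |C − A| = 53.5.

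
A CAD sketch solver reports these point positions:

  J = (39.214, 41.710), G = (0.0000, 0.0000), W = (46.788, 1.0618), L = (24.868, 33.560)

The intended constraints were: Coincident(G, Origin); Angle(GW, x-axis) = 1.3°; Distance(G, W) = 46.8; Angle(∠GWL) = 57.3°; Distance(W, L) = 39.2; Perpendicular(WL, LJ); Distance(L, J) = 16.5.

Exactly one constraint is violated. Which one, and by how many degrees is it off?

Perpendicular(WL, LJ) — off by 4.40°.

G = (0.00, 0.00) ✓; GW at 1.300° ✓; |GW| = 46.80 ✓; ∠GWL = 57.30° ✓; |WL| = 39.20 ✓; ∠(WL, LJ) = 94.40° ✗; |LJ| = 16.50 ✓.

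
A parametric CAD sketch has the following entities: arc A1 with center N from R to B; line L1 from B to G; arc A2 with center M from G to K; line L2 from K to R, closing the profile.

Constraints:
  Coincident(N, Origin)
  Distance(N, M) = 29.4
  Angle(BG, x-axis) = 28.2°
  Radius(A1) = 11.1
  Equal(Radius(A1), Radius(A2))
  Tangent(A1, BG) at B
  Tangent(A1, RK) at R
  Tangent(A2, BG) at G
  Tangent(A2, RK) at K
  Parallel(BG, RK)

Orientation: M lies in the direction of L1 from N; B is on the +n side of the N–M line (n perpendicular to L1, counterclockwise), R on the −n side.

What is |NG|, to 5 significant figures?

31.426

Tangency of A1 to both parallel lines with radius 11.1 puts B and R at N ± 11.1·n: B = (-5.2453, 9.7825), R = (5.2453, -9.7825). Equal radii place G and K the same way about M: G = M + 11.1·n = (20.665, 23.675), K = M − 11.1·n = (31.156, 4.1105). Then |NG| = |G − N| = 31.426.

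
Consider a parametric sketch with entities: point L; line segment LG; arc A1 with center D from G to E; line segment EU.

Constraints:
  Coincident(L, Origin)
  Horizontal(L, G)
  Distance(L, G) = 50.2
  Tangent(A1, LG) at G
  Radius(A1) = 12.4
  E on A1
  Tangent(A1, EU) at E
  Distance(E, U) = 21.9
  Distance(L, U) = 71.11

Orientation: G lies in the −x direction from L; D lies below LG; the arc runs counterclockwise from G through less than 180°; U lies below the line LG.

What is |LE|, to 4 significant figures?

63.86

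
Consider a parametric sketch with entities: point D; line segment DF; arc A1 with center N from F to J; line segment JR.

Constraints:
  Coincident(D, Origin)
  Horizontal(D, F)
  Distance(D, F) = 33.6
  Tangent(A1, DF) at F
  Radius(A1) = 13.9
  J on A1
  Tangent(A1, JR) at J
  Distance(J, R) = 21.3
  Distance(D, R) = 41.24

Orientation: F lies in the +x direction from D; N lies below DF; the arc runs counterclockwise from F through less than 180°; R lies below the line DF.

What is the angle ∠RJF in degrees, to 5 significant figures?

133.84°

Checks: |NF| = 13.90 ✓; |NJ| = 13.90 ✓; ∠(NJ, JR) = 90.00° ✓; |JR| = 21.30 ✓; |DR| = 41.24 ✓.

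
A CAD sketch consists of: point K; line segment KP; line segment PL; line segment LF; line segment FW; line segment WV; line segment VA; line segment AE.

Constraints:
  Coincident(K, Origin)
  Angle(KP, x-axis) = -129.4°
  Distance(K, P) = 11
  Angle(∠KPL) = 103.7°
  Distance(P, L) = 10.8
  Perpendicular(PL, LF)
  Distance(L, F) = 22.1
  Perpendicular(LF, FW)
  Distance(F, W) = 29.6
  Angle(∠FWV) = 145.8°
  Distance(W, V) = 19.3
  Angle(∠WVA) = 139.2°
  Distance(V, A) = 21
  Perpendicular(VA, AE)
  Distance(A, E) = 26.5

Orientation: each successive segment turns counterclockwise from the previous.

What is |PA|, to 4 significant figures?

41.20

K is at the origin; KP runs at -129.4° with length 11.0, so P = (-6.982, -8.500). ∠KPL = 103.7° gives PL at -53.10° from the x-axis; with |PL| = 10.8, L = (-0.4975, -17.14). PL is perpendicular to LF, so LF runs at 36.90°; with |LF| = 22.1, F = (17.18, -3.867). LF is perpendicular to FW, so FW runs at 126.9°; with |FW| = 29.6, W = (-0.5969, 19.80). ∠FWV = 145.8° gives WV at 161.1° from the x-axis; with |WV| = 19.3, V = (-18.86, 26.05). ∠WVA = 139.2° gives VA at -158.1° from the x-axis; with |VA| = 21.0, A = (-38.34, 18.22). Then |PA| = |A − P| = 41.20.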